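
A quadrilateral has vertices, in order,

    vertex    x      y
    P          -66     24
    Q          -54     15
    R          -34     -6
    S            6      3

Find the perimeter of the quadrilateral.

160

|PQ| = √((12)² + (-9)²) = √225 = 15
|QR| = √((20)² + (-21)²) = √841 = 29
|RS| = √((40)² + (9)²) = √1681 = 41
|SP| = √((-72)² + (21)²) = √5625 = 75
Perimeter = 15 + 29 + 41 + 75 = 160.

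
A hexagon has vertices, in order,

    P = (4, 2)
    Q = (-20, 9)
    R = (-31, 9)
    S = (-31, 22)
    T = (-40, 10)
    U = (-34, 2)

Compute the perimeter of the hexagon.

112

|PQ| = √((-24)² + (7)²) = √625 = 25
|QR| = √((-11)² + (0)²) = √121 = 11
|RS| = √((0)² + (13)²) = √169 = 13
|ST| = √((-9)² + (-12)²) = √225 = 15
|TU| = √((6)² + (-8)²) = √100 = 10
|UP| = √((38)² + (0)²) = √1444 = 38
Perimeter = 25 + 11 + 13 + 15 + 10 + 38 = 112.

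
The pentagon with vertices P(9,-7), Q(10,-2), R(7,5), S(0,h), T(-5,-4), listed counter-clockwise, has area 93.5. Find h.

Write out the shoelace sum; only the two edges meeting at S involve h:
2·Area = [(7·h − 0·5) + (0·(-4) − (-5)·h)] + 187
       = 12·h + 187 = 187
⇒ h = 0.

0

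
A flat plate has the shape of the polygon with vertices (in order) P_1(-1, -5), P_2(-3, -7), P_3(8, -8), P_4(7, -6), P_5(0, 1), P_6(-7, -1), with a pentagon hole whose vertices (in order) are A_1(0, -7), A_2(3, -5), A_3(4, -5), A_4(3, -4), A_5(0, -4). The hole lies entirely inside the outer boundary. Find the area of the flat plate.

Outer boundary:
Σ = (-8) + (80) + (8) + (7) + (7) + (34) = 128
Area = |Σ|/2 = 64.
Hole:
Apply the shoelace (surveyor's) formula: 2A = Σ (x_i·y_{i+1} − x_{i+1}·y_i), indices taken mod 5.
Cross-terms: 21, 5, -1, -12, 0  ⇒  Σ = 13
Area = |Σ|/2 = 6.5.
Net area = 64 − 6.5 = 57.5.

57.5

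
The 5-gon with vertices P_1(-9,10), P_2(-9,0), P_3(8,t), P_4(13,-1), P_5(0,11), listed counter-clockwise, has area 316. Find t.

-14

Write out the shoelace sum; only the two edges meeting at P_3 involve t:
2·Area = [((-9)·t − 8·0) + (8·(-1) − 13·t)] + 332
       = -22·t + 324 = 632
⇒ t = -14.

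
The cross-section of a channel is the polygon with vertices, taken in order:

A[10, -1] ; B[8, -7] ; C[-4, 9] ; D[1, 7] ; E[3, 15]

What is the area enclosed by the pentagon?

Σ = (-62) + (44) + (-37) + (-6) + (-153) = -214
Area = |Σ|/2 = 107.

107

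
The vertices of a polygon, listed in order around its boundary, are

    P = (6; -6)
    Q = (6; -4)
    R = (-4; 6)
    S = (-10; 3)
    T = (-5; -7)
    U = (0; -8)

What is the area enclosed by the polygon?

126.5

Apply the shoelace formula: 2A = Σ (x_i·y_{i+1} − x_{i+1}·y_i), indices taken mod 6.
Σ = (12) + (20) + (48) + (85) + (40) + (48) = 253
Area = |Σ|/2 = 126.5.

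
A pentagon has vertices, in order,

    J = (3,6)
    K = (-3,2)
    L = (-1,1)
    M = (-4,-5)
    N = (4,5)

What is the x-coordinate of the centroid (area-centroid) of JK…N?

Apply Gauss's area formula. First the cross-terms c_i = x_i·y_{i+1} − x_{i+1}·y_i:
  24, -1, 9, 0, 9  ⇒  2A = 41, A = 20.5.
Then Σ (x_i + x_{i+1})·c_i = 22, so x̄ = 22 / (6·20.5) = 22/123.

22/123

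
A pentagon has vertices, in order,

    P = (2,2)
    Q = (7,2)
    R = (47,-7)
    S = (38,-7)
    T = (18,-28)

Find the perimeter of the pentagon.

|PQ| = √((5)² + (0)²) = √25 = 5
|QR| = √((40)² + (-9)²) = √1681 = 41
|RS| = √((-9)² + (0)²) = √81 = 9
|ST| = √((-20)² + (-21)²) = √841 = 29
|TP| = √((-16)² + (30)²) = √1156 = 34
Perimeter = 5 + 41 + 9 + 29 + 34 = 118.

118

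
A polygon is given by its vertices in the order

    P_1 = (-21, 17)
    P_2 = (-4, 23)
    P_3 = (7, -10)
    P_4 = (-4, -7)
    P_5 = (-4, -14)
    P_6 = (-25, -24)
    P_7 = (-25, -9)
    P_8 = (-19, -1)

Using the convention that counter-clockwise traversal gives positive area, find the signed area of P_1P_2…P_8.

-858

Apply Gauss's area formula: 2A = Σ (x_i·y_{i+1} − x_{i+1}·y_i), indices taken mod 8.
Σ = (-415) + (-121) + (-89) + (28) + (-254) + (-375) + (-146) + (-344) = -1716
Signed area = Σ/2 = -858 (negative ⇒ clockwise traversal).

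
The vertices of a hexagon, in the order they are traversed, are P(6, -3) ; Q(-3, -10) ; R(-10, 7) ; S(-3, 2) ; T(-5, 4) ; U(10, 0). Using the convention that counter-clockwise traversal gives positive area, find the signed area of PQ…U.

Apply Gauss's area formula: 2A = Σ (x_i·y_{i+1} − x_{i+1}·y_i), indices taken mod 6.
P→Q: (6)(-10) − (-3)(-3) = -69
Q→R: (-3)(7) − (-10)(-10) = -121
R→S: (-10)(2) − (-3)(7) = 1
S→T: (-3)(4) − (-5)(2) = -2
T→U: (-5)(0) − (10)(4) = -40
U→P: (10)(-3) − (6)(0) = -30
Σ = -261
Signed area = Σ/2 = -130.5 (negative ⇒ clockwise traversal).

-130.5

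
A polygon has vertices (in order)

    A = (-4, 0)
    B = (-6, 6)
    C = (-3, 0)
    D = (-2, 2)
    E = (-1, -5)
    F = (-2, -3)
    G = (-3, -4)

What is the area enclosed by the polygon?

12

Apply the shoelace formula: 2A = Σ (x_i·y_{i+1} − x_{i+1}·y_i), indices taken mod 7.
Cross-terms: -24, 18, -6, 12, -7, -1, -16  ⇒  Σ = -24
Area = |Σ|/2 = 12.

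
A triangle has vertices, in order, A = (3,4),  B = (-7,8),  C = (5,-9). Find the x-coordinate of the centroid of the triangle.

1/3

Apply the shoelace (surveyor's) formula. First the cross-terms c_i = x_i·y_{i+1} − x_{i+1}·y_i:
  52, 23, 47  ⇒  2A = 122, A = 61.
Then Σ (x_i + x_{i+1})·c_i = 122, so x̄ = 122 / (6·61) = 1/3.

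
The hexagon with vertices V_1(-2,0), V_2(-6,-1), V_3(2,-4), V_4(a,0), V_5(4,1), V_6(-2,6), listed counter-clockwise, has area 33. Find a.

0

Write out the shoelace sum; only the two edges meeting at V_4 involve a:
2·Area = [(2·0 − a·(-4)) + (a·1 − 4·0)] + 66
       = 5·a + 66 = 66
⇒ a = 0.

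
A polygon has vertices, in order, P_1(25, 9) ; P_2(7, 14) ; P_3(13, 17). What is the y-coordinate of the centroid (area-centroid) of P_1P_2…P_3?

Apply Gauss's area formula. First the cross-terms c_i = x_i·y_{i+1} − x_{i+1}·y_i:
  287, -63, -308  ⇒  2A = -84, A = -42.
Then Σ (y_i + y_{i+1})·c_i = -3360, so ȳ = -3360 / (6·(-42)) = 40/3.

40/3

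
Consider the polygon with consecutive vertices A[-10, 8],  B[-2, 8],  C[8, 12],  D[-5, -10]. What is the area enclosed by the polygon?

156

Σ = (-64) + (-88) + (-20) + (-140) = -312
Area = |Σ|/2 = 156.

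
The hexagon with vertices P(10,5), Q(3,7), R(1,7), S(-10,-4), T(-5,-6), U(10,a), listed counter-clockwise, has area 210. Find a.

-9

The doubled signed area Σ (x_i y_{i+1} − x_{i+1} y_i) is linear in a.
With a=0 it equals 285; the coefficient of a is -15 (from the two edges through U).
So -15·a + 285 = 2·210 = 420 ⇒ a = -9.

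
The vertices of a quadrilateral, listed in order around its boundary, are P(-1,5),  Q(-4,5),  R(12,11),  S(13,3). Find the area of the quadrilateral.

P→Q: (-1)(5) − (-4)(5) = 15
Q→R: (-4)(11) − (12)(5) = -104
R→S: (12)(3) − (13)(11) = -107
S→P: (13)(5) − (-1)(3) = 68
Σ = -128
Area = |Σ|/2 = 64.

64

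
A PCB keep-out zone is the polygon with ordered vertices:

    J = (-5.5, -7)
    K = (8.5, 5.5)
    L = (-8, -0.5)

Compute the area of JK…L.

Apply the shoelace formula: 2A = Σ (x_i·y_{i+1} − x_{i+1}·y_i), indices taken mod 3.
J→K: (-5.5)(5.5) − (8.5)(-7) = 29.25
K→L: (8.5)(-0.5) − (-8)(5.5) = 39.75
L→J: (-8)(-7) − (-5.5)(-0.5) = 53.25
Σ = 122.25
Area = |Σ|/2 = 61.125.

61.125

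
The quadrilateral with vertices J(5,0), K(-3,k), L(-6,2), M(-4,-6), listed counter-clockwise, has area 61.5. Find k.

5

Write out the shoelace sum; only the two edges meeting at K involve k:
2·Area = [(5·k − (-3)·0) + ((-3)·2 − (-6)·k)] + 74
       = 11·k + 68 = 123
⇒ k = 5.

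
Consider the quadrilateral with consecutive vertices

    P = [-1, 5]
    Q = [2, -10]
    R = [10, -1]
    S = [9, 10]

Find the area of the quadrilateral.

131

Apply the surveyor's formula: 2A = Σ (x_i·y_{i+1} − x_{i+1}·y_i), indices taken mod 4.
Σ = (0) + (98) + (109) + (55) = 262
Area = |Σ|/2 = 131.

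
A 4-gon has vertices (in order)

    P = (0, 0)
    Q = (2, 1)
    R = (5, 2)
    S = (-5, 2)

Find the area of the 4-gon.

Apply Gauss's area formula: 2A = Σ (x_i·y_{i+1} − x_{i+1}·y_i), indices taken mod 4.
P→Q: (0)(1) − (2)(0) = 0
Q→R: (2)(2) − (5)(1) = -1
R→S: (5)(2) − (-5)(2) = 20
S→P: (-5)(0) − (0)(2) = 0
Σ = 19
Area = |Σ|/2 = 9.5.

9.5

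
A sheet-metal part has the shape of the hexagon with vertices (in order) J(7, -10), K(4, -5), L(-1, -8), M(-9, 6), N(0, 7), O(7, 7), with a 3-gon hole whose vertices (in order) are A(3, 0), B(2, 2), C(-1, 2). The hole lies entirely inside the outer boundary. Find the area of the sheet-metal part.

167.5

Outer boundary:
Apply the surveyor's formula: 2A = Σ (x_i·y_{i+1} − x_{i+1}·y_i), indices taken mod 6.
Σ = (5) + (-37) + (-78) + (-63) + (-49) + (-119) = -341
Area = |Σ|/2 = 170.5.
Hole:
Apply the shoelace (surveyor's) formula: 2A = Σ (x_i·y_{i+1} − x_{i+1}·y_i), indices taken mod 3.
Σ = (6) + (6) + (-6) = 6
Area = |Σ|/2 = 3.
Net area = 170.5 − 3 = 167.5.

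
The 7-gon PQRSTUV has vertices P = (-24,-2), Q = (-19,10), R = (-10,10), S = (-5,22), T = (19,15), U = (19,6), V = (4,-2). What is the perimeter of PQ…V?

|PQ| = √((5)² + (12)²) = √169 = 13
|QR| = √((9)² + (0)²) = √81 = 9
|RS| = √((5)² + (12)²) = √169 = 13
|ST| = √((24)² + (-7)²) = √625 = 25
|TU| = √((0)² + (-9)²) = √81 = 9
|UV| = √((-15)² + (-8)²) = √289 = 17
|VP| = √((-28)² + (0)²) = √784 = 28
Perimeter = 13 + 9 + 13 + 25 + 9 + 17 + 28 = 114.

114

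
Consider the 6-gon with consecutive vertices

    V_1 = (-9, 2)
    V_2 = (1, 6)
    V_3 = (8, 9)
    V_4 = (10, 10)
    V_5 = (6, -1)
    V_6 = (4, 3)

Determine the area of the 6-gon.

59

Σ = (-56) + (-39) + (-10) + (-70) + (22) + (35) = -118
Area = |Σ|/2 = 59.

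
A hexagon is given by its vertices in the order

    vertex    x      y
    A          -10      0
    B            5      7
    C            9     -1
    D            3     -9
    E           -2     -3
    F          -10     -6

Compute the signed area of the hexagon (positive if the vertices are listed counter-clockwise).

Apply the surveyor's formula: 2A = Σ (x_i·y_{i+1} − x_{i+1}·y_i), indices taken mod 6.
Cross-terms: -70, -68, -78, -27, -18, -60  ⇒  Σ = -321
Signed area = Σ/2 = -160.5 (negative ⇒ clockwise traversal).

-160.5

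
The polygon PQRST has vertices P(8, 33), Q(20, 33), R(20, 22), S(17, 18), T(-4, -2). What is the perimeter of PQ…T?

|PQ| = √((12)² + (0)²) = √144 = 12
|QR| = √((0)² + (-11)²) = √121 = 11
|RS| = √((-3)² + (-4)²) = √25 = 5
|ST| = √((-21)² + (-20)²) = √841 = 29
|TP| = √((12)² + (35)²) = √1369 = 37
Perimeter = 12 + 11 + 5 + 29 + 37 = 94.

94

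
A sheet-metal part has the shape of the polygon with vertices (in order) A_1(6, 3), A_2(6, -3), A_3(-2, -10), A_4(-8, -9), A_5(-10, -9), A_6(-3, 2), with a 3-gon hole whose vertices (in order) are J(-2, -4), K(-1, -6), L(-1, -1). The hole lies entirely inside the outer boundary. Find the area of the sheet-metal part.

122.5

Outer boundary:
Apply the surveyor's formula: 2A = Σ (x_i·y_{i+1} − x_{i+1}·y_i), indices taken mod 6.
Σ = (-36) + (-66) + (-62) + (-18) + (-47) + (-21) = -250
Area = |Σ|/2 = 125.
Hole:
Apply the shoelace formula: 2A = Σ (x_i·y_{i+1} − x_{i+1}·y_i), indices taken mod 3.
Σ = (8) + (-5) + (2) = 5
Area = |Σ|/2 = 2.5.
Net area = 125 − 2.5 = 122.5.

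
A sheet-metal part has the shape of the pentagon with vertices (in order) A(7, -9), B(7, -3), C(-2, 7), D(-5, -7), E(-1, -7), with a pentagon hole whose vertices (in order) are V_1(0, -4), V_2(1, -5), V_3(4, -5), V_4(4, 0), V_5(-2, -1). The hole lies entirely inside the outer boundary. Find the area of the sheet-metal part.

Outer boundary:
Apply Gauss's area formula: 2A = Σ (x_i·y_{i+1} − x_{i+1}·y_i), indices taken mod 5.
Σ = (42) + (43) + (49) + (28) + (58) = 220
Area = |Σ|/2 = 110.
Hole:
Σ = (4) + (15) + (20) + (-4) + (8) = 43
Area = |Σ|/2 = 21.5.
Net area = 110 − 21.5 = 88.5.

88.5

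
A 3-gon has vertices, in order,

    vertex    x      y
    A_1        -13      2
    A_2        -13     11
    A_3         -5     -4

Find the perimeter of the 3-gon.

|A_1A_2| = √((0)² + (9)²) = √81 = 9
|A_2A_3| = √((8)² + (-15)²) = √289 = 17
|A_3A_1| = √((-8)² + (6)²) = √100 = 10
Perimeter = 9 + 17 + 10 = 36.

36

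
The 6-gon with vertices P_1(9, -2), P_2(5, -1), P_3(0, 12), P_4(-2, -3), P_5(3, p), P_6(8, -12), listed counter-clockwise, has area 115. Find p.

Write out the shoelace sum; only the two edges meeting at P_5 involve p:
2·Area = [((-2)·p − 3·(-3)) + (3·(-12) − 8·p)] + 177
       = -10·p + 150 = 230
⇒ p = -8.

-8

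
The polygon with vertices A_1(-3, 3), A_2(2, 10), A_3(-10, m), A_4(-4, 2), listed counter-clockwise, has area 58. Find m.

13

Write out the shoelace sum; only the two edges meeting at A_3 involve m:
2·Area = [(2·m − (-10)·10) + ((-10)·2 − (-4)·m)] + -42
       = 6·m + 38 = 116
⇒ m = 13.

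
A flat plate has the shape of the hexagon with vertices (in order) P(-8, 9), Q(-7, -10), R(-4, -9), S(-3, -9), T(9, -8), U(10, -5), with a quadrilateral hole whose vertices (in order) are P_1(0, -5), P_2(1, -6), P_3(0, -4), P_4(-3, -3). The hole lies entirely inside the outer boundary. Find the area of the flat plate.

Outer boundary:
Apply the shoelace (surveyor's) formula: 2A = Σ (x_i·y_{i+1} − x_{i+1}·y_i), indices taken mod 6.
P→Q: (-8)(-10) − (-7)(9) = 143
Q→R: (-7)(-9) − (-4)(-10) = 23
R→S: (-4)(-9) − (-3)(-9) = 9
S→T: (-3)(-8) − (9)(-9) = 105
T→U: (9)(-5) − (10)(-8) = 35
U→P: (10)(9) − (-8)(-5) = 50
Σ = 365
Area = |Σ|/2 = 182.5.
Hole:
Apply the surveyor's formula: 2A = Σ (x_i·y_{i+1} − x_{i+1}·y_i), indices taken mod 4.
Cross-terms: 5, -4, -12, 15  ⇒  Σ = 4
Area = |Σ|/2 = 2.
Net area = 182.5 − 2 = 180.5.

180.5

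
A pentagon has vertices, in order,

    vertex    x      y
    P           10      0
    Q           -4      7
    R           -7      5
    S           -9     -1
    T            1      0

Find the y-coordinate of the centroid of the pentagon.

55/24

Apply the shoelace formula. First the cross-terms c_i = x_i·y_{i+1} − x_{i+1}·y_i:
  70, 29, 52, 1, 0  ⇒  2A = 152, A = 76.
Then Σ (y_i + y_{i+1})·c_i = 1045, so ȳ = 1045 / (6·76) = 55/24.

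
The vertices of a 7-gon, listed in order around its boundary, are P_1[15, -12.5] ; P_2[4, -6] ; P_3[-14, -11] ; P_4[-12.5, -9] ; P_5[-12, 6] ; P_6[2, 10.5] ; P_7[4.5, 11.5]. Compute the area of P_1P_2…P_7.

Apply the shoelace formula: 2A = Σ (x_i·y_{i+1} − x_{i+1}·y_i), indices taken mod 7.
P_1→P_2: (15)(-6) − (4)(-12.5) = -40
P_2→P_3: (4)(-11) − (-14)(-6) = -128
P_3→P_4: (-14)(-9) − (-12.5)(-11) = -11.5
P_4→P_5: (-12.5)(6) − (-12)(-9) = -183
P_5→P_6: (-12)(10.5) − (2)(6) = -138
P_6→P_7: (2)(11.5) − (4.5)(10.5) = -24.25
P_7→P_1: (4.5)(-12.5) − (15)(11.5) = -228.75
Σ = -753.5
Area = |Σ|/2 = 376.75.

376.75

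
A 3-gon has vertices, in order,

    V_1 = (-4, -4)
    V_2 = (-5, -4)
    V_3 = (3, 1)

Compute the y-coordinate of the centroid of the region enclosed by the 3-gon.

-7/3

Apply the shoelace formula. First the cross-terms c_i = x_i·y_{i+1} − x_{i+1}·y_i:
  -4, 7, -8  ⇒  2A = -5, A = -2.5.
Then Σ (y_i + y_{i+1})·c_i = 35, so ȳ = 35 / (6·(-2.5)) = -7/3.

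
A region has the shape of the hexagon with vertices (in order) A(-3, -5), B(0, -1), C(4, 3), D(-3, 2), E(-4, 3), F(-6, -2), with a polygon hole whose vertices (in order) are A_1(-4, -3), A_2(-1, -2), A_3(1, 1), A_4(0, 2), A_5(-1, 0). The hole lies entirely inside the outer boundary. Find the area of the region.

Outer boundary:
Apply the shoelace (surveyor's) formula: 2A = Σ (x_i·y_{i+1} − x_{i+1}·y_i), indices taken mod 6.
Cross-terms: 3, 4, 17, -1, 26, 24  ⇒  Σ = 73
Area = |Σ|/2 = 36.5.
Hole:
Apply the shoelace formula: 2A = Σ (x_i·y_{i+1} − x_{i+1}·y_i), indices taken mod 5.
A_1→A_2: (-4)(-2) − (-1)(-3) = 5
A_2→A_3: (-1)(1) − (1)(-2) = 1
A_3→A_4: (1)(2) − (0)(1) = 2
A_4→A_5: (0)(0) − (-1)(2) = 2
A_5→A_1: (-1)(-3) − (-4)(0) = 3
Σ = 13
Area = |Σ|/2 = 6.5.
Net area = 36.5 − 6.5 = 30.

30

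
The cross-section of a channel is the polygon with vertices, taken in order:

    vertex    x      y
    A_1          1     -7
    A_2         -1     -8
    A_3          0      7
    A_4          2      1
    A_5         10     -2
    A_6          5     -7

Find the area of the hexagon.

Apply Gauss's area formula: 2A = Σ (x_i·y_{i+1} − x_{i+1}·y_i), indices taken mod 6.
Cross-terms: -15, -7, -14, -14, -60, -28  ⇒  Σ = -138
Area = |Σ|/2 = 69.

69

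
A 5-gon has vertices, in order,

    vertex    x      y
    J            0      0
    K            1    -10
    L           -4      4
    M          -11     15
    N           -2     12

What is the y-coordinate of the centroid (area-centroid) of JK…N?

Apply the surveyor's formula. First the cross-terms c_i = x_i·y_{i+1} − x_{i+1}·y_i:
  0, -36, -16, -102, 0  ⇒  2A = -154, A = -77.
Then Σ (y_i + y_{i+1})·c_i = -2842, so ȳ = -2842 / (6·(-77)) = 203/33.

203/33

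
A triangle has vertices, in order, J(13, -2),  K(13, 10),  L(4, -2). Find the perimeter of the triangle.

36

|JK| = √((0)² + (12)²) = √144 = 12
|KL| = √((-9)² + (-12)²) = √225 = 15
|LJ| = √((9)² + (0)²) = √81 = 9
Perimeter = 12 + 15 + 9 = 36.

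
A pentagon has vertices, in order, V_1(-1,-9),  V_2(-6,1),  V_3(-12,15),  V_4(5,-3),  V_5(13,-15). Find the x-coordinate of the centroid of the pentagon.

1/6

Apply Gauss's area formula. First the cross-terms c_i = x_i·y_{i+1} − x_{i+1}·y_i:
  -55, -78, -39, -36, -132  ⇒  2A = -340, A = -170.
Then Σ (x_i + x_{i+1})·c_i = -170, so x̄ = -170 / (6·(-170)) = 1/6.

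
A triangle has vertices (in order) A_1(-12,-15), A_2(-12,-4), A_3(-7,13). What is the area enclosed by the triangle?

Apply the surveyor's formula: 2A = Σ (x_i·y_{i+1} − x_{i+1}·y_i), indices taken mod 3.
Cross-terms: -132, -184, 261  ⇒  Σ = -55
Area = |Σ|/2 = 27.5.

27.5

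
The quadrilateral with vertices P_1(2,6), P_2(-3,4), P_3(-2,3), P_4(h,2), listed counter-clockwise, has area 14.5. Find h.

Write out the shoelace sum; only the two edges meeting at P_4 involve h:
2·Area = [((-2)·2 − h·3) + (h·6 − 2·2)] + 25
       = 3·h + 17 = 29
⇒ h = 4.

4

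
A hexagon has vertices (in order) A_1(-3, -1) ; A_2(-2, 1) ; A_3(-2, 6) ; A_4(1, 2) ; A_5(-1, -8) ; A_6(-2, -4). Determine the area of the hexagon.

Σ = (-5) + (-10) + (-10) + (-6) + (-12) + (-10) = -53
Area = |Σ|/2 = 26.5.

26.5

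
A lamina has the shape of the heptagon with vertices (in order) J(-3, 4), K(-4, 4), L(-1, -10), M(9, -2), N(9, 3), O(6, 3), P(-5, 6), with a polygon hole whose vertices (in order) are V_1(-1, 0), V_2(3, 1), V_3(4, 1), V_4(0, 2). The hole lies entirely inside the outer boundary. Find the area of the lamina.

117.5

Outer boundary:
Apply the surveyor's formula: 2A = Σ (x_i·y_{i+1} − x_{i+1}·y_i), indices taken mod 7.
Σ = (4) + (44) + (92) + (45) + (9) + (51) + (-2) = 243
Area = |Σ|/2 = 121.5.
Hole:
Apply Gauss's area formula: 2A = Σ (x_i·y_{i+1} − x_{i+1}·y_i), indices taken mod 4.
Σ = (-1) + (-1) + (8) + (2) = 8
Area = |Σ|/2 = 4.
Net area = 121.5 − 4 = 117.5.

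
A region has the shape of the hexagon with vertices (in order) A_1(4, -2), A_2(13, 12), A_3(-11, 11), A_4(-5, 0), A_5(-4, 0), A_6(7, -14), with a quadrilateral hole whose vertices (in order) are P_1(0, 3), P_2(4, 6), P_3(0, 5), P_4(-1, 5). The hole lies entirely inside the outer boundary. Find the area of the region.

246

Outer boundary:
A_1→A_2: (4)(12) − (13)(-2) = 74
A_2→A_3: (13)(11) − (-11)(12) = 275
A_3→A_4: (-11)(0) − (-5)(11) = 55
A_4→A_5: (-5)(0) − (-4)(0) = 0
A_5→A_6: (-4)(-14) − (7)(0) = 56
A_6→A_1: (7)(-2) − (4)(-14) = 42
Σ = 502
Area = |Σ|/2 = 251.
Hole:
P_1→P_2: (0)(6) − (4)(3) = -12
P_2→P_3: (4)(5) − (0)(6) = 20
P_3→P_4: (0)(5) − (-1)(5) = 5
P_4→P_1: (-1)(3) − (0)(5) = -3
Σ = 10
Area = |Σ|/2 = 5.
Net area = 251 − 5 = 246.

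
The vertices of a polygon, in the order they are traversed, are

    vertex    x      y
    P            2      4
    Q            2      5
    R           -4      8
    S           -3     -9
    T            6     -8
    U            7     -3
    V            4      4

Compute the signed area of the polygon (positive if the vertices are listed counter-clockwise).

131

Cross-terms: 2, 36, 60, 78, 38, 40, 8  ⇒  Σ = 262
Signed area = Σ/2 = 131 (positive ⇒ counter-clockwise traversal).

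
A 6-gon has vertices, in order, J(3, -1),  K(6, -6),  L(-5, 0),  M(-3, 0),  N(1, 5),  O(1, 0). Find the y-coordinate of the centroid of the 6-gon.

-55/63

Apply the surveyor's formula. First the cross-terms c_i = x_i·y_{i+1} − x_{i+1}·y_i:
  -12, -30, 0, -15, -5, -1  ⇒  2A = -63, A = -31.5.
Then Σ (y_i + y_{i+1})·c_i = 165, so ȳ = 165 / (6·(-31.5)) = -55/63.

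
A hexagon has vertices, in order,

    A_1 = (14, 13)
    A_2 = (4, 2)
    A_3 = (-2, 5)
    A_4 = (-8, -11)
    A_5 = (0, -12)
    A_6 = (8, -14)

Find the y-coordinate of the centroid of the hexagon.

Apply the surveyor's formula. First the cross-terms c_i = x_i·y_{i+1} − x_{i+1}·y_i:
  -24, 24, 62, 96, 96, 300  ⇒  2A = 554, A = 277.
Then Σ (y_i + y_{i+1})·c_i = -5568, so ȳ = -5568 / (6·277) = -928/277.

-928/277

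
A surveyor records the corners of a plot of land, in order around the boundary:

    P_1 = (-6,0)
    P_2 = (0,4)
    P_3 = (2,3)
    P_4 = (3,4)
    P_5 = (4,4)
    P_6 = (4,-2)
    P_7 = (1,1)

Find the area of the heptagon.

24.5

Cross-terms: -24, -8, -1, -4, -24, 6, 6  ⇒  Σ = -49
Area = |Σ|/2 = 24.5.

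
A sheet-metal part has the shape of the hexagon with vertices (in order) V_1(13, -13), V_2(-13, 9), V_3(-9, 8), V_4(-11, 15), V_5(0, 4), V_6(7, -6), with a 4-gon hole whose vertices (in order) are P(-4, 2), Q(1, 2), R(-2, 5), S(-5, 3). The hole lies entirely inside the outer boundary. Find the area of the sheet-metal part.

93.5

Outer boundary:
Σ = (-52) + (-23) + (-47) + (-44) + (-28) + (-13) = -207
Area = |Σ|/2 = 103.5.
Hole:
Apply the shoelace (surveyor's) formula: 2A = Σ (x_i·y_{i+1} − x_{i+1}·y_i), indices taken mod 4.
Cross-terms: -10, 9, 19, 2  ⇒  Σ = 20
Area = |Σ|/2 = 10.
Net area = 103.5 − 10 = 93.5.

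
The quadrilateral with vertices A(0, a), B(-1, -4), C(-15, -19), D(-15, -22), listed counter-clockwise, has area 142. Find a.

Write out the shoelace sum; only the two edges meeting at A involve a:
2·Area = [((-15)·a − 0·(-22)) + (0·(-4) − (-1)·a)] + 4
       = -14·a + 4 = 284
⇒ a = -20.

-20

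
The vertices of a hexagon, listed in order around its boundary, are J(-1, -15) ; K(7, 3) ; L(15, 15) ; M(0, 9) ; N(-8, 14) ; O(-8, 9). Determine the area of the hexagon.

269

Apply the shoelace (surveyor's) formula: 2A = Σ (x_i·y_{i+1} − x_{i+1}·y_i), indices taken mod 6.
Σ = (102) + (60) + (135) + (72) + (40) + (129) = 538
Area = |Σ|/2 = 269.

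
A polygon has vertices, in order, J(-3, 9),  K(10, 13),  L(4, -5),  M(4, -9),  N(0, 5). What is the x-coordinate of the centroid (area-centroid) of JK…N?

202/53

Apply Gauss's area formula. First the cross-terms c_i = x_i·y_{i+1} − x_{i+1}·y_i:
  -129, -102, -16, 20, 15  ⇒  2A = -212, A = -106.
Then Σ (x_i + x_{i+1})·c_i = -2424, so x̄ = -2424 / (6·(-106)) = 202/53.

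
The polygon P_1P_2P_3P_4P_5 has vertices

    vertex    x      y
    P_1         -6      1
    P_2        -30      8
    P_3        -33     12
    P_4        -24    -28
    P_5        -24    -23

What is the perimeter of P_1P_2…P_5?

106

|P_1P_2| = √((-24)² + (7)²) = √625 = 25
|P_2P_3| = √((-3)² + (4)²) = √25 = 5
|P_3P_4| = √((9)² + (-40)²) = √1681 = 41
|P_4P_5| = √((0)² + (5)²) = √25 = 5
|P_5P_1| = √((18)² + (24)²) = √900 = 30
Perimeter = 25 + 5 + 41 + 5 + 30 = 106.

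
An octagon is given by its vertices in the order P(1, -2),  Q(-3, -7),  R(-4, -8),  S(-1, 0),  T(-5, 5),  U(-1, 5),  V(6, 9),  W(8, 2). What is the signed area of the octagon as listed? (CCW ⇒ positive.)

Apply Gauss's area formula: 2A = Σ (x_i·y_{i+1} − x_{i+1}·y_i), indices taken mod 8.
Cross-terms: -13, -4, -8, -5, -20, -39, -60, -18  ⇒  Σ = -167
Signed area = Σ/2 = -83.5 (negative ⇒ clockwise traversal).

-83.5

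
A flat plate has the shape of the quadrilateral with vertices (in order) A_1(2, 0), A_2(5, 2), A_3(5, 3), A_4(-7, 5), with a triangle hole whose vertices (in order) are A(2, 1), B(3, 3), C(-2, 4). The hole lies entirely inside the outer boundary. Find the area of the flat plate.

Outer boundary:
Apply the shoelace formula: 2A = Σ (x_i·y_{i+1} − x_{i+1}·y_i), indices taken mod 4.
A_1→A_2: (2)(2) − (5)(0) = 4
A_2→A_3: (5)(3) − (5)(2) = 5
A_3→A_4: (5)(5) − (-7)(3) = 46
A_4→A_1: (-7)(0) − (2)(5) = -10
Σ = 45
Area = |Σ|/2 = 22.5.
Hole:
A→B: (2)(3) − (3)(1) = 3
B→C: (3)(4) − (-2)(3) = 18
C→A: (-2)(1) − (2)(4) = -10
Σ = 11
Area = |Σ|/2 = 5.5.
Net area = 22.5 − 5.5 = 17.

17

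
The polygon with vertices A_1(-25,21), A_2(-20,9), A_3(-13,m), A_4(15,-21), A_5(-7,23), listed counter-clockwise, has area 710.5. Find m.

Write out the shoelace sum; only the two edges meeting at A_3 involve m:
2·Area = [((-20)·m − (-13)·9) + ((-13)·(-21) − 15·m)] + 821
       = -35·m + 1211 = 1421
⇒ m = -6.

-6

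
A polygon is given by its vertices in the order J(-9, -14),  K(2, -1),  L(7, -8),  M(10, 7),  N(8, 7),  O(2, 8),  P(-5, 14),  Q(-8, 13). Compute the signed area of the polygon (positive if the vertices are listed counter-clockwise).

Apply Gauss's area formula: 2A = Σ (x_i·y_{i+1} − x_{i+1}·y_i), indices taken mod 8.
Σ = (37) + (-9) + (129) + (14) + (50) + (68) + (47) + (229) = 565
Signed area = Σ/2 = 282.5 (positive ⇒ counter-clockwise traversal).

282.5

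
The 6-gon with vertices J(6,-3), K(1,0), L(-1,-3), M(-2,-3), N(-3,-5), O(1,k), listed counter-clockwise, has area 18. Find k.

Write out the shoelace sum; only the two edges meeting at O involve k:
2·Area = [((-3)·k − 1·(-5)) + (1·(-3) − 6·k)] + -2
       = -9·k + 0 = 36
⇒ k = -4.

-4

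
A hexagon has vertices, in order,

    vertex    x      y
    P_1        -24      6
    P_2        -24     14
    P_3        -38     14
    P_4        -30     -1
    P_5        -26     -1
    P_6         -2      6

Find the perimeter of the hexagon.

|P_1P_2| = √((0)² + (8)²) = √64 = 8
|P_2P_3| = √((-14)² + (0)²) = √196 = 14
|P_3P_4| = √((8)² + (-15)²) = √289 = 17
|P_4P_5| = √((4)² + (0)²) = √16 = 4
|P_5P_6| = √((24)² + (7)²) = √625 = 25
|P_6P_1| = √((-22)² + (0)²) = √484 = 22
Perimeter = 8 + 14 + 17 + 4 + 25 + 22 = 90.

90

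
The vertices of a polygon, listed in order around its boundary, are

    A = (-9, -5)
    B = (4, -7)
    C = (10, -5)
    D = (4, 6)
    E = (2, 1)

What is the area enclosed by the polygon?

102

Cross-terms: 83, 50, 80, -8, -1  ⇒  Σ = 204
Area = |Σ|/2 = 102.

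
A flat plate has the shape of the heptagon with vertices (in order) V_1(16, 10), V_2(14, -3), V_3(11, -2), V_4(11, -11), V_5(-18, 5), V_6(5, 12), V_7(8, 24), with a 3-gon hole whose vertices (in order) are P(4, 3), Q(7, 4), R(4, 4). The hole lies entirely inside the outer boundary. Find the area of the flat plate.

471.5

Outer boundary:
V_1→V_2: (16)(-3) − (14)(10) = -188
V_2→V_3: (14)(-2) − (11)(-3) = 5
V_3→V_4: (11)(-11) − (11)(-2) = -99
V_4→V_5: (11)(5) − (-18)(-11) = -143
V_5→V_6: (-18)(12) − (5)(5) = -241
V_6→V_7: (5)(24) − (8)(12) = 24
V_7→V_1: (8)(10) − (16)(24) = -304
Σ = -946
Area = |Σ|/2 = 473.
Hole:
P→Q: (4)(4) − (7)(3) = -5
Q→R: (7)(4) − (4)(4) = 12
R→P: (4)(3) − (4)(4) = -4
Σ = 3
Area = |Σ|/2 = 1.5.
Net area = 473 − 1.5 = 471.5.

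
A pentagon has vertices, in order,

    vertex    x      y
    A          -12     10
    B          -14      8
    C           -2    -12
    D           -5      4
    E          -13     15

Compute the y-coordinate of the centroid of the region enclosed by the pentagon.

Apply Gauss's area formula. First the cross-terms c_i = x_i·y_{i+1} − x_{i+1}·y_i:
  44, 184, -68, -23, 50  ⇒  2A = 187, A = 93.5.
Then Σ (y_i + y_{i+1})·c_i = 1413, so ȳ = 1413 / (6·93.5) = 471/187.

471/187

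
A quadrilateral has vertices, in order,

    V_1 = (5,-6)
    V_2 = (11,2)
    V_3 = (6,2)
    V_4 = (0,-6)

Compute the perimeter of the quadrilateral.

30

|V_1V_2| = √((6)² + (8)²) = √100 = 10
|V_2V_3| = √((-5)² + (0)²) = √25 = 5
|V_3V_4| = √((-6)² + (-8)²) = √100 = 10
|V_4V_1| = √((5)² + (0)²) = √25 = 5
Perimeter = 10 + 5 + 10 + 5 = 30.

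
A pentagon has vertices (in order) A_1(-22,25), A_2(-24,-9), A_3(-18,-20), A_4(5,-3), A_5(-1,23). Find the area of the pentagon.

931.5

A_1→A_2: (-22)(-9) − (-24)(25) = 798
A_2→A_3: (-24)(-20) − (-18)(-9) = 318
A_3→A_4: (-18)(-3) − (5)(-20) = 154
A_4→A_5: (5)(23) − (-1)(-3) = 112
A_5→A_1: (-1)(25) − (-22)(23) = 481
Σ = 1863
Area = |Σ|/2 = 931.5.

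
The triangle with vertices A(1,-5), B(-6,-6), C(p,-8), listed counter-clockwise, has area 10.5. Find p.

1

Write out the shoelace sum; only the two edges meeting at C involve p:
2·Area = [((-6)·(-8) − p·(-6)) + (p·(-5) − 1·(-8))] + -36
       = 1·p + 20 = 21
⇒ p = 1.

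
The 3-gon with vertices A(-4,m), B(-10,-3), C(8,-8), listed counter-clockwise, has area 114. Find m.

The doubled signed area Σ (x_i y_{i+1} − x_{i+1} y_i) is linear in m.
With m=0 it equals 84; the coefficient of m is 18 (from the two edges through A).
So 18·m + 84 = 2·114 = 228 ⇒ m = 8.

8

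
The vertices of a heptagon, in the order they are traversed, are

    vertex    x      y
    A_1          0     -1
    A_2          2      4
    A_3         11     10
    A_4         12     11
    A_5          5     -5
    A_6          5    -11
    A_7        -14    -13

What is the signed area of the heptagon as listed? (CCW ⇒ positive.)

-185.5

Σ = (2) + (-24) + (1) + (-115) + (-30) + (-219) + (14) = -371
Signed area = Σ/2 = -185.5 (negative ⇒ clockwise traversal).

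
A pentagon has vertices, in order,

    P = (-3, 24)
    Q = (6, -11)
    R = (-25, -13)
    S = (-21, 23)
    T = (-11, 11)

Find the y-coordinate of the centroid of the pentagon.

Apply the shoelace formula. First the cross-terms c_i = x_i·y_{i+1} − x_{i+1}·y_i:
  -111, -353, -848, 22, -231  ⇒  2A = -1521, A = -760.5.
Then Σ (y_i + y_{i+1})·c_i = -8788, so ȳ = -8788 / (6·(-760.5)) = 52/27.

52/27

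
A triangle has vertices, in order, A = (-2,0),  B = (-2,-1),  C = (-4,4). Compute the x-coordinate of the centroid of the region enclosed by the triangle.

Apply the shoelace (surveyor's) formula. First the cross-terms c_i = x_i·y_{i+1} − x_{i+1}·y_i:
  2, -12, 8  ⇒  2A = -2, A = -1.
Then Σ (x_i + x_{i+1})·c_i = 16, so x̄ = 16 / (6·(-1)) = -8/3.

-8/3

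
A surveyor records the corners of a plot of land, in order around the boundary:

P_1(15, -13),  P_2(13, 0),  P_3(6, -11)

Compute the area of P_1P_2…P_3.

Cross-terms: 169, -143, 87  ⇒  Σ = 113
Area = |Σ|/2 = 56.5.

56.5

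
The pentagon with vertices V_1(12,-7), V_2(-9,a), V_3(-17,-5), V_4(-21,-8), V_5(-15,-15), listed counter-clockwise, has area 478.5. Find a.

Write out the shoelace sum; only the two edges meeting at V_2 involve a:
2·Area = [(12·a − (-9)·(-7)) + ((-9)·(-5) − (-17)·a)] + 511
       = 29·a + 493 = 957
⇒ a = 16.

16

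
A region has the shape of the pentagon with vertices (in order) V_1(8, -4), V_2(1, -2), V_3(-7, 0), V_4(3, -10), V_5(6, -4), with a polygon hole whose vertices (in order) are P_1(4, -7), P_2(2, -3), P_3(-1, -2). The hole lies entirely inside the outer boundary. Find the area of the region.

Outer boundary:
Apply the shoelace formula: 2A = Σ (x_i·y_{i+1} − x_{i+1}·y_i), indices taken mod 5.
Σ = (-12) + (-14) + (70) + (48) + (8) = 100
Area = |Σ|/2 = 50.
Hole:
Apply the surveyor's formula: 2A = Σ (x_i·y_{i+1} − x_{i+1}·y_i), indices taken mod 3.
Σ = (2) + (-7) + (15) = 10
Area = |Σ|/2 = 5.
Net area = 50 − 5 = 45.

45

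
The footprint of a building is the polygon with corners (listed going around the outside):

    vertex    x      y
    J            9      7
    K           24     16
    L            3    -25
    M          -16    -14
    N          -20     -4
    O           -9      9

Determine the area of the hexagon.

Apply the surveyor's formula: 2A = Σ (x_i·y_{i+1} − x_{i+1}·y_i), indices taken mod 6.
Σ = (-24) + (-648) + (-442) + (-216) + (-216) + (-144) = -1690
Area = |Σ|/2 = 845.

845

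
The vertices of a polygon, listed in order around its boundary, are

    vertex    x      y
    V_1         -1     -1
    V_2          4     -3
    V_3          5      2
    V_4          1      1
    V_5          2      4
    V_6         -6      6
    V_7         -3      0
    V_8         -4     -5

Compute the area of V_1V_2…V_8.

51.5

V_1→V_2: (-1)(-3) − (4)(-1) = 7
V_2→V_3: (4)(2) − (5)(-3) = 23
V_3→V_4: (5)(1) − (1)(2) = 3
V_4→V_5: (1)(4) − (2)(1) = 2
V_5→V_6: (2)(6) − (-6)(4) = 36
V_6→V_7: (-6)(0) − (-3)(6) = 18
V_7→V_8: (-3)(-5) − (-4)(0) = 15
V_8→V_1: (-4)(-1) − (-1)(-5) = -1
Σ = 103
Area = |Σ|/2 = 51.5.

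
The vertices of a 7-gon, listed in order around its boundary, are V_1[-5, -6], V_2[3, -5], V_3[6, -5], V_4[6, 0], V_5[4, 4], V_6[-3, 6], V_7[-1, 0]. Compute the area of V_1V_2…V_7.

Cross-terms: 43, 15, 30, 24, 36, 6, 6  ⇒  Σ = 160
Area = |Σ|/2 = 80.

80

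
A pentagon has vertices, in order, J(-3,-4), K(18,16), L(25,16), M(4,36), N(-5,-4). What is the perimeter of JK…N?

|JK| = √((21)² + (20)²) = √841 = 29
|KL| = √((7)² + (0)²) = √49 = 7
|LM| = √((-21)² + (20)²) = √841 = 29
|MN| = √((-9)² + (-40)²) = √1681 = 41
|NJ| = √((2)² + (0)²) = √4 = 2
Perimeter = 29 + 7 + 29 + 41 + 2 = 108.

108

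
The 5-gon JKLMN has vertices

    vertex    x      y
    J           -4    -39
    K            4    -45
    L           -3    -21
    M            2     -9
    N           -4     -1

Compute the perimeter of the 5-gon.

|JK| = √((8)² + (-6)²) = √100 = 10
|KL| = √((-7)² + (24)²) = √625 = 25
|LM| = √((5)² + (12)²) = √169 = 13
|MN| = √((-6)² + (8)²) = √100 = 10
|NJ| = √((0)² + (-38)²) = √1444 = 38
Perimeter = 10 + 25 + 13 + 10 + 38 = 96.

96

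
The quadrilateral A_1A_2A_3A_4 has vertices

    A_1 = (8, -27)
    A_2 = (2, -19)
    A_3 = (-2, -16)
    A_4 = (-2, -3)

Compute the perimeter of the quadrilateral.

|A_1A_2| = √((-6)² + (8)²) = √100 = 10
|A_2A_3| = √((-4)² + (3)²) = √25 = 5
|A_3A_4| = √((0)² + (13)²) = √169 = 13
|A_4A_1| = √((10)² + (-24)²) = √676 = 26
Perimeter = 10 + 5 + 13 + 26 = 54.

54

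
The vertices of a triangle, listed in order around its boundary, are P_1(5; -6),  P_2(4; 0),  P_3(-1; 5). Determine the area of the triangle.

12.5

Apply the shoelace (surveyor's) formula: 2A = Σ (x_i·y_{i+1} − x_{i+1}·y_i), indices taken mod 3.
Σ = (24) + (20) + (-19) = 25
Area = |Σ|/2 = 12.5.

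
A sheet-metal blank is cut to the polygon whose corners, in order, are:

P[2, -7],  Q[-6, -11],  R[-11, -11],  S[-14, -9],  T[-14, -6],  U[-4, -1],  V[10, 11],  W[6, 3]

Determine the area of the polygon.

Apply the shoelace (surveyor's) formula: 2A = Σ (x_i·y_{i+1} − x_{i+1}·y_i), indices taken mod 8.
Σ = (-64) + (-55) + (-55) + (-42) + (-10) + (-34) + (-36) + (-48) = -344
Area = |Σ|/2 = 172.

172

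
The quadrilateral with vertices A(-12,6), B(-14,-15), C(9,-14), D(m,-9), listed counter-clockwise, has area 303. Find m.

The doubled signed area Σ (x_i y_{i+1} − x_{i+1} y_i) is linear in m.
With m=0 it equals 406; the coefficient of m is 20 (from the two edges through D).
So 20·m + 406 = 2·303 = 606 ⇒ m = 10.

10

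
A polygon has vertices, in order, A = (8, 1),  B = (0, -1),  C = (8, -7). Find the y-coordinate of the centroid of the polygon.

Apply the shoelace (surveyor's) formula. First the cross-terms c_i = x_i·y_{i+1} − x_{i+1}·y_i:
  -8, 8, 64  ⇒  2A = 64, A = 32.
Then Σ (y_i + y_{i+1})·c_i = -448, so ȳ = -448 / (6·32) = -7/3.

-7/3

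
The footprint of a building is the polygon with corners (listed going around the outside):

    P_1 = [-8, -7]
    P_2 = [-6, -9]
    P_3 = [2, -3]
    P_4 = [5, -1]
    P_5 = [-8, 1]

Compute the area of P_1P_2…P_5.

P_1→P_2: (-8)(-9) − (-6)(-7) = 30
P_2→P_3: (-6)(-3) − (2)(-9) = 36
P_3→P_4: (2)(-1) − (5)(-3) = 13
P_4→P_5: (5)(1) − (-8)(-1) = -3
P_5→P_1: (-8)(-7) − (-8)(1) = 64
Σ = 140
Area = |Σ|/2 = 70.

70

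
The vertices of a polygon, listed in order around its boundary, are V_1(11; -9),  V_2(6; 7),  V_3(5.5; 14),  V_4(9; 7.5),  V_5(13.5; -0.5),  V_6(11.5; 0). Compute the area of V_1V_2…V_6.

Σ = (131) + (45.5) + (-84.75) + (-105.75) + (5.75) + (-103.5) = -111.75
Area = |Σ|/2 = 55.875.

55.875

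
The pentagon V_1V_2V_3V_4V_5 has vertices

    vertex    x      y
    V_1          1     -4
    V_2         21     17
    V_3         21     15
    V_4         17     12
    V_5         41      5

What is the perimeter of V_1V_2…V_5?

|V_1V_2| = √((20)² + (21)²) = √841 = 29
|V_2V_3| = √((0)² + (-2)²) = √4 = 2
|V_3V_4| = √((-4)² + (-3)²) = √25 = 5
|V_4V_5| = √((24)² + (-7)²) = √625 = 25
|V_5V_1| = √((-40)² + (-9)²) = √1681 = 41
Perimeter = 29 + 2 + 5 + 25 + 41 = 102.

102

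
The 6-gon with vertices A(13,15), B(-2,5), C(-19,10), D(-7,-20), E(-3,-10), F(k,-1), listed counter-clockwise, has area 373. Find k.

4

The doubled signed area Σ (x_i y_{i+1} − x_{i+1} y_i) is linear in k.
With k=0 it equals 646; the coefficient of k is 25 (from the two edges through F).
So 25·k + 646 = 2·373 = 746 ⇒ k = 4.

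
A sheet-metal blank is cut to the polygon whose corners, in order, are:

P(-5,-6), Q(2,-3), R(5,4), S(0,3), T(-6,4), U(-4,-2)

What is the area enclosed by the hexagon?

62.5

Apply the shoelace formula: 2A = Σ (x_i·y_{i+1} − x_{i+1}·y_i), indices taken mod 6.
Σ = (27) + (23) + (15) + (18) + (28) + (14) = 125
Area = |Σ|/2 = 62.5.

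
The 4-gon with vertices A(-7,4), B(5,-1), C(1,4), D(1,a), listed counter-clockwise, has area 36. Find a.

8

The doubled signed area Σ (x_i y_{i+1} − x_{i+1} y_i) is linear in a.
With a=0 it equals 8; the coefficient of a is 8 (from the two edges through D).
So 8·a + 8 = 2·36 = 72 ⇒ a = 8.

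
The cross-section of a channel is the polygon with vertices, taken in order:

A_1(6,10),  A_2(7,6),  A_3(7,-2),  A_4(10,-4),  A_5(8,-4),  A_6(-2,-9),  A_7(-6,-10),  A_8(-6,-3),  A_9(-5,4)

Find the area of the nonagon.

187.5

Σ = (-34) + (-56) + (-8) + (-8) + (-80) + (-34) + (-42) + (-39) + (-74) = -375
Area = |Σ|/2 = 187.5.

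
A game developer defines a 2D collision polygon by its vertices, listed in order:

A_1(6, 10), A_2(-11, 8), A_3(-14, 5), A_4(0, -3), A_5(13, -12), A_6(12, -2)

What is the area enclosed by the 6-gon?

273

Apply Gauss's area formula: 2A = Σ (x_i·y_{i+1} − x_{i+1}·y_i), indices taken mod 6.
Σ = (158) + (57) + (42) + (39) + (118) + (132) = 546
Area = |Σ|/2 = 273.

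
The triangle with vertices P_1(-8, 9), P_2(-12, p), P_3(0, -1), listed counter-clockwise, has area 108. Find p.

-13

Write out the shoelace sum; only the two edges meeting at P_2 involve p:
2·Area = [((-8)·p − (-12)·9) + ((-12)·(-1) − 0·p)] + -8
       = -8·p + 112 = 216
⇒ p = -13.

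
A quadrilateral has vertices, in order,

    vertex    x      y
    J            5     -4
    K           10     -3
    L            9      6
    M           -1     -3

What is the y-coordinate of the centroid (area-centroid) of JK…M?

-1/3

Apply the surveyor's formula. First the cross-terms c_i = x_i·y_{i+1} − x_{i+1}·y_i:
  25, 87, -21, 19  ⇒  2A = 110, A = 55.
Then Σ (y_i + y_{i+1})·c_i = -110, so ȳ = -110 / (6·55) = -1/3.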